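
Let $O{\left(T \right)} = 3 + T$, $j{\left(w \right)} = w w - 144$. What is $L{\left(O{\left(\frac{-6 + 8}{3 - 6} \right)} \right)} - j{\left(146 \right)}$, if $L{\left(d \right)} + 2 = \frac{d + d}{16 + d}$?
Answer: $- \frac{1164556}{55} \approx -21174.0$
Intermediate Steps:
$j{\left(w \right)} = -144 + w^{2}$ ($j{\left(w \right)} = w^{2} - 144 = -144 + w^{2}$)
$L{\left(d \right)} = -2 + \frac{2 d}{16 + d}$ ($L{\left(d \right)} = -2 + \frac{d + d}{16 + d} = -2 + \frac{2 d}{16 + d}$)
$L{\left(O{\left(\frac{-6 + 8}{3 - 6} \right)} \right)} - j{\left(146 \right)} = - \frac{32}{16 + \left(3 + \frac{-6 + 8}{3 - 6}\right)} - \left(-144 + 146^{2}\right) = - \frac{32}{16 + \left(3 + \frac{2}{-3}\right)} - \left(-144 + 21316\right) = - \frac{32}{16 + \left(3 + 2 \left(- \frac{1}{3}\right)\right)} - 21172 = - \frac{32}{16 + \left(3 - \frac{2}{3}\right)} - 21172 = - \frac{32}{16 + \frac{7}{3}} - 21172 = - \frac{32}{\frac{55}{3}} - 21172 = \left(-32\right) \frac{3}{55} - 21172 = - \frac{96}{55} - 21172 = - \frac{1164556}{55}$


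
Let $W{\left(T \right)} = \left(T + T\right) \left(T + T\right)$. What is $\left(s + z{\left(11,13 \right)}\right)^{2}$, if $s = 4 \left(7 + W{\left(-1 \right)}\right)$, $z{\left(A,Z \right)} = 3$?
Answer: $2209$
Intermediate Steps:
$W{\left(T \right)} = 4 T^{2}$ ($W{\left(T \right)} = 2 T 2 T = 4 T^{2}$)
$s = 44$ ($s = 4 \left(7 + 4 \left(-1\right)^{2}\right) = 4 \left(7 + 4 \cdot 1\right) = 4 \left(7 + 4\right) = 4 \cdot 11 = 44$)
$\left(s + z{\left(11,13 \right)}\right)^{2} = \left(44 + 3\right)^{2} = 47^{2} = 2209$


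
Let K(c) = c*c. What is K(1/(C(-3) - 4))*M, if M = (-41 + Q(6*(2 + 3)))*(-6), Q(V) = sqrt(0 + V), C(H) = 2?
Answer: 123/2 - 3*sqrt(30)/2 ≈ 53.284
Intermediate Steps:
Q(V) = sqrt(V)
K(c) = c**2
M = 246 - 6*sqrt(30) (M = (-41 + sqrt(6*(2 + 3)))*(-6) = (-41 + sqrt(6*5))*(-6) = (-41 + sqrt(30))*(-6) = 246 - 6*sqrt(30) ≈ 213.14)
K(1/(C(-3) - 4))*M = (1/(2 - 4))**2*(246 - 6*sqrt(30)) = (1/(-2))**2*(246 - 6*sqrt(30)) = (-1/2)**2*(246 - 6*sqrt(30)) = (246 - 6*sqrt(30))/4 = 123/2 - 3*sqrt(30)/2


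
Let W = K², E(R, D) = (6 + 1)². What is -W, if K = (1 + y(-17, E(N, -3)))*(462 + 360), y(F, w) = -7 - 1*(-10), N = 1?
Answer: -10810944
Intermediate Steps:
E(R, D) = 49 (E(R, D) = 7² = 49)
y(F, w) = 3 (y(F, w) = -7 + 10 = 3)
K = 3288 (K = (1 + 3)*(462 + 360) = 4*822 = 3288)
W = 10810944 (W = 3288² = 10810944)
-W = -1*10810944 = -10810944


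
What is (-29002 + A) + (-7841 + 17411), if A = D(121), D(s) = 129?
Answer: -19303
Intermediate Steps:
A = 129
(-29002 + A) + (-7841 + 17411) = (-29002 + 129) + (-7841 + 17411) = -28873 + 9570 = -19303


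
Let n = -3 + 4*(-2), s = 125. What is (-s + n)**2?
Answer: 18496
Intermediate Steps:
n = -11 (n = -3 - 8 = -11)
(-s + n)**2 = (-1*125 - 11)**2 = (-125 - 11)**2 = (-136)**2 = 18496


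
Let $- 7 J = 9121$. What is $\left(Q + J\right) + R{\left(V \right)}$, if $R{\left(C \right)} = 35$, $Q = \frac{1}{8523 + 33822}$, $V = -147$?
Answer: $- \frac{53693459}{42345} \approx -1268.0$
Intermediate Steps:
$J = -1303$ ($J = \left(- \frac{1}{7}\right) 9121 = -1303$)
$Q = \frac{1}{42345} \approx 2.3616 \cdot 10^{-5}$
$\left(Q + J\right) + R{\left(V \right)} = \left(\frac{1}{42345} - 1303\right) + 35 = - \frac{55175534}{42345} + 35 = - \frac{53693459}{42345}$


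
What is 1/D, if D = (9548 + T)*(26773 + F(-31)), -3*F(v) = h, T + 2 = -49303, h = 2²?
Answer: -3/3193083455 ≈ -9.3953e-10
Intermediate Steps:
h = 4
T = -49305 (T = -2 - 49303 = -49305)
F(v) = -4/3 (F(v) = -⅓*4 = -4/3)
D = -3193083455/3 (D = (9548 - 49305)*(26773 - 4/3) = -39757*80315/3 = -3193083455/3 ≈ -1.0644e+9)
1/D = 1/(-3193083455/3) = -3/3193083455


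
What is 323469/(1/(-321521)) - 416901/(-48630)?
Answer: -1685873657478323/16210 ≈ -1.0400e+11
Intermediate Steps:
323469/(1/(-321521)) - 416901/(-48630) = 323469/(-1/321521) - 416901*(-1/48630) = 323469*(-321521) + 138967/16210 = -104002076349 + 138967/16210 = -1685873657478323/16210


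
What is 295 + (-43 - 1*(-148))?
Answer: 400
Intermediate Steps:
295 + (-43 - 1*(-148)) = 295 + (-43 + 148) = 295 + 105 = 400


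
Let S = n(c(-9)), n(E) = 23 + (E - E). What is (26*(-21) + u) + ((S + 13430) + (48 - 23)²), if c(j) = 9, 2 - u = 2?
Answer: 13532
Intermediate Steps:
u = 0 (u = 2 - 1*2 = 2 - 2 = 0)
n(E) = 23 (n(E) = 23 + 0 = 23)
S = 23
(26*(-21) + u) + ((S + 13430) + (48 - 23)²) = (26*(-21) + 0) + ((23 + 13430) + (48 - 23)²) = (-546 + 0) + (13453 + 25²) = -546 + (13453 + 625) = -546 + 14078 = 13532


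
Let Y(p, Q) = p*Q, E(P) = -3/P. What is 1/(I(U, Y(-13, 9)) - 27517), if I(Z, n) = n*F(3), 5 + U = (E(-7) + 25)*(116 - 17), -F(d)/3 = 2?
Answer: -1/26815 ≈ -3.7293e-5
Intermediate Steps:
F(d) = -6 (F(d) = -3*2 = -6)
Y(p, Q) = Q*p
U = 17587/7 (U = -5 + (-3/(-7) + 25)*(116 - 17) = -5 + (-3*(-⅐) + 25)*99 = -5 + (3/7 + 25)*99 = -5 + (178/7)*99 = -5 + 17622/7 = 17587/7 ≈ 2512.4)
I(Z, n) = -6*n (I(Z, n) = n*(-6) = -6*n)
1/(I(U, Y(-13, 9)) - 27517) = 1/(-54*(-13) - 27517) = 1/(-6*(-117) - 27517) = 1/(702 - 27517) = 1/(-26815) = -1/26815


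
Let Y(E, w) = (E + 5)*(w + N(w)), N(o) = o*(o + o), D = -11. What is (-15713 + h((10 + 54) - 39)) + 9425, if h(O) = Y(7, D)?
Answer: -3516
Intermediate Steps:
N(o) = 2*o² (N(o) = o*(2*o) = 2*o²)
Y(E, w) = (5 + E)*(w + 2*w²) (Y(E, w) = (E + 5)*(w + 2*w²) = (5 + E)*(w + 2*w²))
h(O) = 2772 (h(O) = -11*(5 + 7 + 10*(-11) + 2*7*(-11)) = -11*(5 + 7 - 110 - 154) = -11*(-252) = 2772)
(-15713 + h((10 + 54) - 39)) + 9425 = (-15713 + 2772) + 9425 = -12941 + 9425 = -3516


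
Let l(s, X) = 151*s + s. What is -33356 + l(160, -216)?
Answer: -9036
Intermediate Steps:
l(s, X) = 152*s
-33356 + l(160, -216) = -33356 + 152*160 = -33356 + 24320 = -9036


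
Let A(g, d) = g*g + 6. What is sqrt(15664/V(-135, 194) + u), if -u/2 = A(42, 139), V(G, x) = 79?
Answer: 2*I*sqrt(5213921)/79 ≈ 57.808*I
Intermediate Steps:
A(g, d) = 6 + g**2 (A(g, d) = g**2 + 6 = 6 + g**2)
u = -3540 (u = -2*(6 + 42**2) = -2*(6 + 1764) = -2*1770 = -3540)
sqrt(15664/V(-135, 194) + u) = sqrt(15664/79 - 3540) = sqrt(-263996/79) = 2*I*sqrt(5213921)/79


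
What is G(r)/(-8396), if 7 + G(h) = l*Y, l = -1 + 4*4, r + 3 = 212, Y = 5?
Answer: -17/2099 ≈ -0.0080991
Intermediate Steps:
r = 209 (r = -3 + 212 = 209)
l = 15 (l = -1 + 16 = 15)
G(h) = 68 (G(h) = -7 + 15*5 = -7 + 75 = 68)
G(r)/(-8396) = 68/(-8396) = 68*(-1/8396) = -17/2099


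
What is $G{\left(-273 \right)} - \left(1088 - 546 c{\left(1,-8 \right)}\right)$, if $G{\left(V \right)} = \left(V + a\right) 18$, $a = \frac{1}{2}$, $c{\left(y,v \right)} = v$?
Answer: $-10361$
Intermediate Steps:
$a = \frac{1}{2} \approx 0.5$
$G{\left(V \right)} = 9 + 18 V$ ($G{\left(V \right)} = \left(V + \frac{1}{2}\right) 18 = \left(\frac{1}{2} + V\right) 18 = 9 + 18 V$)
$G{\left(-273 \right)} - \left(1088 - 546 c{\left(1,-8 \right)}\right) = \left(9 + 18 \left(-273\right)\right) - \left(1088 - -4368\right) = \left(9 - 4914\right) - \left(1088 + 4368\right) = -4905 - 5456 = -10361$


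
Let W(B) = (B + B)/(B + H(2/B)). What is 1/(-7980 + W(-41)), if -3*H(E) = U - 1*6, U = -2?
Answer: -115/917454 ≈ -0.00012535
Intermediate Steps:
H(E) = 8/3 (H(E) = -(-2 - 1*6)/3 = -(-2 - 6)/3 = -⅓*(-8) = 8/3)
W(B) = 2*B/(8/3 + B) (W(B) = (B + B)/(B + 8/3) = (2*B)/(8/3 + B) = 2*B/(8/3 + B))
1/(-7980 + W(-41)) = 1/(-7980 + 6*(-41)/(8 + 3*(-41))) = 1/(-7980 + 6*(-41)/(8 - 123)) = 1/(-7980 + 6*(-41)/(-115)) = 1/(-7980 + 6*(-41)*(-1/115)) = 1/(-7980 + 246/115) = 1/(-917454/115) = -115/917454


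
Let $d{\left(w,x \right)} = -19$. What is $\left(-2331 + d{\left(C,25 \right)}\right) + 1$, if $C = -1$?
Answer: $-2349$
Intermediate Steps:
$\left(-2331 + d{\left(C,25 \right)}\right) + 1 = \left(-2331 - 19\right) + 1 = -2350 + 1 = -2349$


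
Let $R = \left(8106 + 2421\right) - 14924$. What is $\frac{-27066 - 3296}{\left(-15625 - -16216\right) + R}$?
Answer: $\frac{15181}{1903} \approx 7.9774$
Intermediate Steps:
$R = -4397$ ($R = 10527 - 14924 = -4397$)
$\frac{-27066 - 3296}{\left(-15625 - -16216\right) + R} = \frac{-27066 - 3296}{\left(-15625 - -16216\right) - 4397} = - \frac{30362}{\left(-15625 + 16216\right) - 4397} = - \frac{30362}{591 - 4397} = - \frac{30362}{-3806} = \left(-30362\right) \left(- \frac{1}{3806}\right) = \frac{15181}{1903}$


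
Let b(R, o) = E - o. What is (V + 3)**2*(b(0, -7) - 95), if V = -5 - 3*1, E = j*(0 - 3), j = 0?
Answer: -2200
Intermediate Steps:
E = 0 (E = 0*(0 - 3) = 0*(-3) = 0)
V = -8 (V = -5 - 3 = -8)
b(R, o) = -o (b(R, o) = 0 - o = -o)
(V + 3)**2*(b(0, -7) - 95) = (-8 + 3)**2*(-1*(-7) - 95) = (-5)**2*(7 - 95) = 25*(-88) = -2200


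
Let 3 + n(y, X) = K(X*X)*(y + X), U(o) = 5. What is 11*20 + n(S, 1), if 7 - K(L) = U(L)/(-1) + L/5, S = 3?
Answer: 1321/5 ≈ 264.20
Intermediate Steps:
K(L) = 12 - L/5 (K(L) = 7 - (5/(-1) + L/5) = 7 - (5*(-1) + L*(1/5)) = 7 - (-5 + L/5) = 7 + (5 - L/5) = 12 - L/5)
n(y, X) = -3 + (12 - X**2/5)*(X + y) (n(y, X) = -3 + (12 - X*X/5)*(y + X) = -3 + (12 - X**2/5)*(X + y))
11*20 + n(S, 1) = 11*20 + (-3 + (1/5)*1*(60 - 1*1**2) + (1/5)*3*(60 - 1*1**2)) = 220 + (-3 + (1/5)*1*(60 - 1*1) + (1/5)*3*(60 - 1*1)) = 220 + (-3 + (1/5)*1*(60 - 1) + (1/5)*3*(60 - 1)) = 220 + (-3 + (1/5)*1*59 + (1/5)*3*59) = 220 + (-3 + 59/5 + 177/5) = 220 + 221/5 = 1321/5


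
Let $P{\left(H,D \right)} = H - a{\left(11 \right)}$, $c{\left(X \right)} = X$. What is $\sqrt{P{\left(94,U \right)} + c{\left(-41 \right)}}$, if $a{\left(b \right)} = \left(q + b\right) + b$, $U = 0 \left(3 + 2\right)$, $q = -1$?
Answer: $4 \sqrt{2} \approx 5.6569$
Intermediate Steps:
$U = 0$ ($U = 0 \cdot 5 = 0$)
$a{\left(b \right)} = -1 + 2 b$ ($a{\left(b \right)} = \left(-1 + b\right) + b = -1 + 2 b$)
$P{\left(H,D \right)} = -21 + H$ ($P{\left(H,D \right)} = H - \left(-1 + 2 \cdot 11\right) = H - \left(-1 + 22\right) = H - 21 = -21 + H$)
$\sqrt{P{\left(94,U \right)} + c{\left(-41 \right)}} = \sqrt{\left(-21 + 94\right) - 41} = \sqrt{73 - 41} = \sqrt{32} = 4 \sqrt{2}$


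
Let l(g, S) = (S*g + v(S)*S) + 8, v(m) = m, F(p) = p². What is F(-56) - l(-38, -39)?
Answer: 125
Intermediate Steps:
l(g, S) = 8 + S² + S*g (l(g, S) = (S*g + S*S) + 8 = (S*g + S²) + 8 = (S² + S*g) + 8 = 8 + S² + S*g)
F(-56) - l(-38, -39) = (-56)² - (8 + (-39)² - 39*(-38)) = 3136 - (8 + 1521 + 1482) = 3136 - 1*3011 = 3136 - 3011 = 125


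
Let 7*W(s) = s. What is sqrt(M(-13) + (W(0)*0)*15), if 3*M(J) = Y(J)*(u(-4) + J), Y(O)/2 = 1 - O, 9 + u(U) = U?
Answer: 2*I*sqrt(546)/3 ≈ 15.578*I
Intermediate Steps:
u(U) = -9 + U
W(s) = s/7
Y(O) = 2 - 2*O (Y(O) = 2*(1 - O) = 2 - 2*O)
M(J) = (-13 + J)*(2 - 2*J)/3 (M(J) = ((2 - 2*J)*((-9 - 4) + J))/3 = ((2 - 2*J)*(-13 + J))/3 = ((-13 + J)*(2 - 2*J))/3 = (-13 + J)*(2 - 2*J)/3)
sqrt(M(-13) + (W(0)*0)*15) = sqrt(-2*(-1 - 13)*(-13 - 13)/3 + (((1/7)*0)*0)*15) = sqrt(-2/3*(-14)*(-26) + (0*0)*15) = sqrt(-728/3 + 0*15) = sqrt(-728/3 + 0) = sqrt(-728/3) = 2*I*sqrt(546)/3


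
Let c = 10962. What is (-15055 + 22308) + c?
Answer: 18215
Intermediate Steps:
(-15055 + 22308) + c = (-15055 + 22308) + 10962 = 7253 + 10962 = 18215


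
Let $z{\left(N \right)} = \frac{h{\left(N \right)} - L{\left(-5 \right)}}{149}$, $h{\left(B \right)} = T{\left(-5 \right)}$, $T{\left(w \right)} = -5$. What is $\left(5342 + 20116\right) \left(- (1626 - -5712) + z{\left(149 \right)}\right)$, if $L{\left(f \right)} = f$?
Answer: $-186810804$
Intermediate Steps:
$h{\left(B \right)} = -5$
$z{\left(N \right)} = 0$ ($z{\left(N \right)} = \frac{-5 - -5}{149} = \left(-5 + 5\right) \frac{1}{149} = 0 \cdot \frac{1}{149} = 0$)
$\left(5342 + 20116\right) \left(- (1626 - -5712) + z{\left(149 \right)}\right) = \left(5342 + 20116\right) \left(- (1626 - -5712) + 0\right) = 25458 \left(- (1626 + 5712) + 0\right) = 25458 \left(\left(-1\right) 7338 + 0\right) = 25458 \left(-7338 + 0\right) = 25458 \left(-7338\right) = -186810804$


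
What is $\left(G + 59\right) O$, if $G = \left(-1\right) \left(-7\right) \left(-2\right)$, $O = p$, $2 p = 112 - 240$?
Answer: $-2880$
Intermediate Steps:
$p = -64$ ($p = \frac{112 - 240}{2} = \frac{1}{2} \left(-128\right) = -64$)
$O = -64$
$G = -14$ ($G = 7 \left(-2\right) = -14$)
$\left(G + 59\right) O = \left(-14 + 59\right) \left(-64\right) = 45 \left(-64\right) = -2880$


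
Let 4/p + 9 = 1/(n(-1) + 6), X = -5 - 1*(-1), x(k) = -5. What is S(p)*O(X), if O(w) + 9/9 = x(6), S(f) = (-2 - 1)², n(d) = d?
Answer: -54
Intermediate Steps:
X = -4 (X = -5 + 1 = -4)
p = -5/11 (p = 4/(-9 + 1/(-1 + 6)) = 4/(-9 + 1/5) = 4/(-9 + ⅕) = 4/(-44/5) = 4*(-5/44) = -5/11 ≈ -0.45455)
S(f) = 9 (S(f) = (-3)² = 9)
O(w) = -6 (O(w) = -1 - 5 = -6)
S(p)*O(X) = 9*(-6) = -54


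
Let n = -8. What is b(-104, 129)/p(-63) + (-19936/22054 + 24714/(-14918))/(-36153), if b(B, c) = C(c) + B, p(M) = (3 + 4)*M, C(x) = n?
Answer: 5287871542553/20815189206903 ≈ 0.25404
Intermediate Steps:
C(x) = -8
p(M) = 7*M
b(B, c) = -8 + B
b(-104, 129)/p(-63) + (-19936/22054 + 24714/(-14918))/(-36153) = (-8 - 104)/((7*(-63))) + (-19936/22054 + 24714/(-14918))/(-36153) = -112/(-441) + (-19936*1/22054 + 24714*(-1/14918))*(-1/36153) = -112*(-1/441) + (-9968/11027 - 12357/7459)*(-1/36153) = 16/63 - 210611951/82250393*(-1/36153) = 16/63 + 210611951/2973598458129 = 5287871542553/20815189206903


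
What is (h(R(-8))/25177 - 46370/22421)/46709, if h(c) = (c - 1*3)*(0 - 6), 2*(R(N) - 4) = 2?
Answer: -1167726542/26366927685553 ≈ -4.4288e-5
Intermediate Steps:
R(N) = 5 (R(N) = 4 + (½)*2 = 4 + 1 = 5)
h(c) = 18 - 6*c (h(c) = (c - 3)*(-6) = (-3 + c)*(-6) = 18 - 6*c)
(h(R(-8))/25177 - 46370/22421)/46709 = ((18 - 6*5)/25177 - 46370/22421)/46709 = ((18 - 30)*(1/25177) - 46370*1/22421)*(1/46709) = (-12*1/25177 - 46370/22421)*(1/46709) = (-12/25177 - 46370/22421)*(1/46709) = -1167726542/564493517*1/46709 = -1167726542/26366927685553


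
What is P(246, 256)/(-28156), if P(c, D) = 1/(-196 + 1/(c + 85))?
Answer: 331/1826620500 ≈ 1.8121e-7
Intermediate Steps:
P(c, D) = 1/(-196 + 1/(85 + c))
P(246, 256)/(-28156) = ((-85 - 1*246)/(16659 + 196*246))/(-28156) = ((-85 - 246)/(16659 + 48216))*(-1/28156) = (-331/64875)*(-1/28156) = ((1/64875)*(-331))*(-1/28156) = -331/64875*(-1/28156) = 331/1826620500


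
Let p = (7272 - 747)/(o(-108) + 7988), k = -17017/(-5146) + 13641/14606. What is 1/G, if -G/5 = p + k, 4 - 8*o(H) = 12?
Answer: -150080673953/3795333187945 ≈ -0.039543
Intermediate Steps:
k = 79686722/18790619 (k = -17017*(-1/5146) + 13641*(1/14606) = 17017/5146 + 13641/14606 = 79686722/18790619 ≈ 4.2408)
o(H) = -1 (o(H) = 1/2 - 1/8*12 = 1/2 - 3/2 = -1)
p = 6525/7987 (p = (7272 - 747)/(-1 + 7988) = 6525/7987 ≈ 0.81695)
G = -3795333187945/150080673953 (G = -5*(6525/7987 + 79686722/18790619) = -5*759066637589/150080673953 = -3795333187945/150080673953 ≈ -25.289)
1/G = 1/(-3795333187945/150080673953) = -150080673953/3795333187945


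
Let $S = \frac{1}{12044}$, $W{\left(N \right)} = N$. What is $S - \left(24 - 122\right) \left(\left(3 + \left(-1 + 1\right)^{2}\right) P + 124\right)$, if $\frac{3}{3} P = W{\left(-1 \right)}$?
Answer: $\frac{142817753}{12044} \approx 11858.0$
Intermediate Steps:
$P = -1$
$S = \frac{1}{12044} \approx 8.3029 \cdot 10^{-5}$
$S - \left(24 - 122\right) \left(\left(3 + \left(-1 + 1\right)^{2}\right) P + 124\right) = \frac{1}{12044} - \left(24 - 122\right) \left(\left(3 + \left(-1 + 1\right)^{2}\right) \left(-1\right) + 124\right) = \frac{1}{12044} - \left(24 - 122\right) \left(\left(3 + 0^{2}\right) \left(-1\right) + 124\right) = \frac{1}{12044} - - 98 \left(\left(3 + 0\right) \left(-1\right) + 124\right) = \frac{1}{12044} - - 98 \left(3 \left(-1\right) + 124\right) = \frac{1}{12044} - - 98 \left(-3 + 124\right) = \frac{1}{12044} - \left(-98\right) 121 = \frac{1}{12044} - -11858 = \frac{1}{12044} + 11858 = \frac{142817753}{12044}$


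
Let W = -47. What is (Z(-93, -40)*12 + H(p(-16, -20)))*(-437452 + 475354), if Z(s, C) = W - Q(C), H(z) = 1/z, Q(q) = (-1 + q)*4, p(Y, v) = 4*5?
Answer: 532163031/10 ≈ 5.3216e+7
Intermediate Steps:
p(Y, v) = 20
Q(q) = -4 + 4*q
Z(s, C) = -43 - 4*C (Z(s, C) = -47 - (-4 + 4*C) = -47 + (4 - 4*C) = -43 - 4*C)
(Z(-93, -40)*12 + H(p(-16, -20)))*(-437452 + 475354) = ((-43 - 4*(-40))*12 + 1/20)*(-437452 + 475354) = ((-43 + 160)*12 + 1/20)*37902 = (117*12 + 1/20)*37902 = (1404 + 1/20)*37902 = (28081/20)*37902 = 532163031/10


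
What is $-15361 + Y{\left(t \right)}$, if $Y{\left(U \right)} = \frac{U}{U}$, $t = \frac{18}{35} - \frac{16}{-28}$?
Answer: $-15360$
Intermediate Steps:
$t = \frac{38}{35}$ ($t = 18 \cdot \frac{1}{35} - - \frac{4}{7} = \frac{18}{35} + \frac{4}{7} = \frac{38}{35} \approx 1.0857$)
$Y{\left(U \right)} = 1$
$-15361 + Y{\left(t \right)} = -15361 + 1 = -15360$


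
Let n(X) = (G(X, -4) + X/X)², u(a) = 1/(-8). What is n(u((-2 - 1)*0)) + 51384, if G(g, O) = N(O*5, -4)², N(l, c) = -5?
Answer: 52060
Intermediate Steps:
G(g, O) = 25 (G(g, O) = (-5)² = 25)
u(a) = -⅛
n(X) = 676 (n(X) = (25 + X/X)² = (25 + 1)² = 26² = 676)
n(u((-2 - 1)*0)) + 51384 = 676 + 51384 = 52060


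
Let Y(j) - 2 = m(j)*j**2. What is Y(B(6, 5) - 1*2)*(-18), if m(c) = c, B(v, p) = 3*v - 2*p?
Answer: -3924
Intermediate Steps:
B(v, p) = -2*p + 3*v
Y(j) = 2 + j**3 (Y(j) = 2 + j*j**2 = 2 + j**3)
Y(B(6, 5) - 1*2)*(-18) = (2 + ((-2*5 + 3*6) - 1*2)**3)*(-18) = (2 + ((-10 + 18) - 2)**3)*(-18) = (2 + (8 - 2)**3)*(-18) = (2 + 6**3)*(-18) = (2 + 216)*(-18) = 218*(-18) = -3924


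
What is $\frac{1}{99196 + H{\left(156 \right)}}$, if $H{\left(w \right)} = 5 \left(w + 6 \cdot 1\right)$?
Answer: $\frac{1}{100006} \approx 9.9994 \cdot 10^{-6}$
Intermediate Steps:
$H{\left(w \right)} = 30 + 5 w$ ($H{\left(w \right)} = 5 \left(w + 6\right) = 5 \left(6 + w\right) = 30 + 5 w$)
$\frac{1}{99196 + H{\left(156 \right)}} = \frac{1}{99196 + \left(30 + 5 \cdot 156\right)} = \frac{1}{99196 + \left(30 + 780\right)} = \frac{1}{99196 + 810} = \frac{1}{100006}$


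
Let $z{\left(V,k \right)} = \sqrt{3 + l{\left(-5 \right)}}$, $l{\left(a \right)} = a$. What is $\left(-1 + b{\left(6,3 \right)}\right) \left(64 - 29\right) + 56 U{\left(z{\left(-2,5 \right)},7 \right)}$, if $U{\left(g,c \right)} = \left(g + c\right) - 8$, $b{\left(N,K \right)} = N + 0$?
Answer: $119 + 56 i \sqrt{2} \approx 119.0 + 79.196 i$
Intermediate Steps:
$b{\left(N,K \right)} = N$
$z{\left(V,k \right)} = i \sqrt{2}$ ($z{\left(V,k \right)} = \sqrt{3 - 5} = \sqrt{-2} = i \sqrt{2}$)
$U{\left(g,c \right)} = -8 + c + g$ ($U{\left(g,c \right)} = \left(c + g\right) - 8 = -8 + c + g$)
$\left(-1 + b{\left(6,3 \right)}\right) \left(64 - 29\right) + 56 U{\left(z{\left(-2,5 \right)},7 \right)} = \left(-1 + 6\right) \left(64 - 29\right) + 56 \left(-8 + 7 + i \sqrt{2}\right) = 5 \cdot 35 + 56 \left(-1 + i \sqrt{2}\right) = 175 - \left(56 - 56 i \sqrt{2}\right) = 119 + 56 i \sqrt{2}$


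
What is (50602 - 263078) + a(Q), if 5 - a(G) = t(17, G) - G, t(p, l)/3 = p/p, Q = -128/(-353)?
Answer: -75003194/353 ≈ -2.1247e+5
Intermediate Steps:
Q = 128/353 (Q = -128*(-1/353) = 128/353 ≈ 0.36261)
t(p, l) = 3 (t(p, l) = 3*(p/p) = 3*1 = 3)
a(G) = 2 + G (a(G) = 5 - (3 - G) = 5 + (-3 + G) = 2 + G)
(50602 - 263078) + a(Q) = (50602 - 263078) + (2 + 128/353) = -212476 + 834/353 = -75003194/353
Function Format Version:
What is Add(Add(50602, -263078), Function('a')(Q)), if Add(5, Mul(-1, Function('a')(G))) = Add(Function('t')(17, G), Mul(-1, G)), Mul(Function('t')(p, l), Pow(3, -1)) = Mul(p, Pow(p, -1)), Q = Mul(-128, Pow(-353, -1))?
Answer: Rational(-75003194, 353) ≈ -2.1247e+5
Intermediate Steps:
Q = Rational(128, 353) (Q = Mul(-128, Rational(-1, 353)) = Rational(128, 353) ≈ 0.36261)
Function('t')(p, l) = 3 (Function('t')(p, l) = Mul(3, Mul(p, Pow(p, -1))) = Mul(3, 1) = 3)
Function('a')(G) = Add(2, G) (Function('a')(G) = Add(5, Mul(-1, Add(3, Mul(-1, G)))) = Add(5, Add(-3, G)) = Add(2, G))
Add(Add(50602, -263078), Function('a')(Q)) = Add(Add(50602, -263078), Add(2, Rational(128, 353))) = Add(-212476, Rational(834, 353)) = Rational(-75003194, 353)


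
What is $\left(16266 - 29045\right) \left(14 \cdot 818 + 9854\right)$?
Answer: $-272269374$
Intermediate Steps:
$\left(16266 - 29045\right) \left(14 \cdot 818 + 9854\right) = - 12779 \left(11452 + 9854\right) = \left(-12779\right) 21306 = -272269374$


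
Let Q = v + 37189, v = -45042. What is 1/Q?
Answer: -1/7853 ≈ -0.00012734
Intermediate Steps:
Q = -7853 (Q = -45042 + 37189 = -7853)
1/Q = 1/(-7853) = -1/7853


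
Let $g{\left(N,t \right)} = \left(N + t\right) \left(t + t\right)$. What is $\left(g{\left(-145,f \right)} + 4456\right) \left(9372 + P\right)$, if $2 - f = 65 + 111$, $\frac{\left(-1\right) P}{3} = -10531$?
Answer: $4730146620$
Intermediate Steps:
$P = 31593$ ($P = \left(-3\right) \left(-10531\right) = 31593$)
$f = -174$ ($f = 2 - \left(65 + 111\right) = 2 - 176 = -174$)
$g{\left(N,t \right)} = 2 t \left(N + t\right)$ ($g{\left(N,t \right)} = \left(N + t\right) 2 t = 2 t \left(N + t\right)$)
$\left(g{\left(-145,f \right)} + 4456\right) \left(9372 + P\right) = \left(2 \left(-174\right) \left(-145 - 174\right) + 4456\right) \left(9372 + 31593\right) = \left(2 \left(-174\right) \left(-319\right) + 4456\right) 40965 = \left(111012 + 4456\right) 40965 = 115468 \cdot 40965 = 4730146620$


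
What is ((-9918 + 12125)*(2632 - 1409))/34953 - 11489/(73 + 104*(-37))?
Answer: 10590907792/131947575 ≈ 80.266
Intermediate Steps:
((-9918 + 12125)*(2632 - 1409))/34953 - 11489/(73 + 104*(-37)) = (2207*1223)*(1/34953) - 11489/(73 - 3848) = 2699161*(1/34953) - 11489/(-3775) = 2699161/34953 - 11489*(-1/3775) = 2699161/34953 + 11489/3775 = 10590907792/131947575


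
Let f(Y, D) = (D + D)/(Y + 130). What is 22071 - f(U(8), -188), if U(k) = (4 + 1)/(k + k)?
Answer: 46024051/2085 ≈ 22074.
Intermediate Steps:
U(k) = 5/(2*k) (U(k) = 5/((2*k)) = 5*(1/(2*k)) = 5/(2*k))
f(Y, D) = 2*D/(130 + Y) (f(Y, D) = (2*D)/(130 + Y) = 2*D/(130 + Y))
22071 - f(U(8), -188) = 22071 - 2*(-188)/(130 + (5/2)/8) = 22071 - 2*(-188)/(130 + (5/2)*(⅛)) = 22071 - 2*(-188)/(130 + 5/16) = 22071 - 2*(-188)/2085/16 = 22071 - 2*(-188)*16/2085 = 22071 - 1*(-6016/2085) = 22071 + 6016/2085 = 46024051/2085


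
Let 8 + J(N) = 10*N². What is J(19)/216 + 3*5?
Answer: 3421/108 ≈ 31.676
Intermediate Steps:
J(N) = -8 + 10*N²
J(19)/216 + 3*5 = (-8 + 10*19²)/216 + 3*5 = (-8 + 10*361)*(1/216) + 15 = (-8 + 3610)*(1/216) + 15 = 3602*(1/216) + 15 = 1801/108 + 15 = 3421/108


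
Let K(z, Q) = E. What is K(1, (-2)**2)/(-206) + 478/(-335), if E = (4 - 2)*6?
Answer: -51244/34505 ≈ -1.4851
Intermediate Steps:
E = 12 (E = 2*6 = 12)
K(z, Q) = 12
K(1, (-2)**2)/(-206) + 478/(-335) = 12/(-206) + 478/(-335) = 12*(-1/206) + 478*(-1/335) = -6/103 - 478/335 = -51244/34505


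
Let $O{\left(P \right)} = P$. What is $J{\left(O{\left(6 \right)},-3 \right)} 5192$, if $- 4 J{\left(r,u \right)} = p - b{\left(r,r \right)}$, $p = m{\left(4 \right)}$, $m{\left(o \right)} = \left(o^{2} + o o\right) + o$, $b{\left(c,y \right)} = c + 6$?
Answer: $-31152$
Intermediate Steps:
$b{\left(c,y \right)} = 6 + c$
$m{\left(o \right)} = o + 2 o^{2}$ ($m{\left(o \right)} = \left(o^{2} + o^{2}\right) + o = 2 o^{2} + o = o + 2 o^{2}$)
$p = 36$ ($p = 4 \left(1 + 2 \cdot 4\right) = 4 \left(1 + 8\right) = 4 \cdot 9 = 36$)
$J{\left(r,u \right)} = - \frac{15}{2} + \frac{r}{4}$ ($J{\left(r,u \right)} = - \frac{36 - \left(6 + r\right)}{4} = - \frac{30 - r}{4} = - \frac{15}{2} + \frac{r}{4}$)
$J{\left(O{\left(6 \right)},-3 \right)} 5192 = \left(- \frac{15}{2} + \frac{1}{4} \cdot 6\right) 5192 = \left(- \frac{15}{2} + \frac{3}{2}\right) 5192 = \left(-6\right) 5192 = -31152$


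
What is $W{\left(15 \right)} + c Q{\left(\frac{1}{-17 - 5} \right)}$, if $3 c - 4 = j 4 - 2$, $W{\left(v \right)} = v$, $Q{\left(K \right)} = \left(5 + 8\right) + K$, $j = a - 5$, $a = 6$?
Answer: $\frac{450}{11} \approx 40.909$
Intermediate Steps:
$j = 1$ ($j = 6 - 5 = 1$)
$Q{\left(K \right)} = 13 + K$
$c = 2$ ($c = \frac{4}{3} + \frac{1 \cdot 4 - 2}{3} = \frac{4}{3} + \frac{4 - 2}{3} = \frac{4}{3} + \frac{1}{3} \cdot 2 = \frac{4}{3} + \frac{2}{3} = 2$)
$W{\left(15 \right)} + c Q{\left(\frac{1}{-17 - 5} \right)} = 15 + 2 \left(13 + \frac{1}{-17 - 5}\right) = 15 + 2 \left(13 + \frac{1}{-22}\right) = 15 + 2 \left(13 - \frac{1}{22}\right) = 15 + 2 \cdot \frac{285}{22} = 15 + \frac{285}{11} = \frac{450}{11}$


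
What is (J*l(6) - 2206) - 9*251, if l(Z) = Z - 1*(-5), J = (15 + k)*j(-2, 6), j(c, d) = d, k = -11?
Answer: -4201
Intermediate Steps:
J = 24 (J = (15 - 11)*6 = 4*6 = 24)
l(Z) = 5 + Z (l(Z) = Z + 5 = 5 + Z)
(J*l(6) - 2206) - 9*251 = (24*(5 + 6) - 2206) - 9*251 = (24*11 - 2206) - 2259 = (264 - 2206) - 2259 = -1942 - 2259 = -4201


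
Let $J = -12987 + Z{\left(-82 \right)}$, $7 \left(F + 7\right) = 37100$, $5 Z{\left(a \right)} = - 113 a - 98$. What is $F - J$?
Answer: $\frac{82232}{5} \approx 16446.0$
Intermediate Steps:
$Z{\left(a \right)} = - \frac{98}{5} - \frac{113 a}{5}$ ($Z{\left(a \right)} = \frac{- 113 a - 98}{5} = \frac{-98 - 113 a}{5} = - \frac{98}{5} - \frac{113 a}{5}$)
$F = 5293$ ($F = -7 + \frac{1}{7} \cdot 37100 = -7 + 5300 = 5293$)
$J = - \frac{55767}{5}$ ($J = -12987 - - \frac{9168}{5} = -12987 + \left(- \frac{98}{5} + \frac{9266}{5}\right) = -12987 + \frac{9168}{5} = - \frac{55767}{5} \approx -11153.0$)
$F - J = 5293 - - \frac{55767}{5} = 5293 + \frac{55767}{5} = \frac{82232}{5}$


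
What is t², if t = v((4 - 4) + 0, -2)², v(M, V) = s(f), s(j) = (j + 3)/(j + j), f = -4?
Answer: 1/4096 ≈ 0.00024414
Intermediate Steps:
s(j) = (3 + j)/(2*j) (s(j) = (3 + j)/((2*j)) = (3 + j)*(1/(2*j)) = (3 + j)/(2*j))
v(M, V) = ⅛ (v(M, V) = (½)*(3 - 4)/(-4) = (½)*(-¼)*(-1) = ⅛)
t = 1/64 (t = (⅛)² = 1/64 ≈ 0.015625)
t² = (1/64)² = 1/4096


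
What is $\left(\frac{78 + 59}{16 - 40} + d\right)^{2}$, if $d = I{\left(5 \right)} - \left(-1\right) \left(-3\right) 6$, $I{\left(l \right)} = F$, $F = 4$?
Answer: $\frac{223729}{576} \approx 388.42$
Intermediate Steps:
$I{\left(l \right)} = 4$
$d = -14$ ($d = 4 - \left(-1\right) \left(-3\right) 6 = 4 - 3 \cdot 6 = 4 - 18 = -14$)
$\left(\frac{78 + 59}{16 - 40} + d\right)^{2} = \left(\frac{78 + 59}{16 - 40} - 14\right)^{2} = \left(\frac{137}{-24} - 14\right)^{2} = \left(137 \left(- \frac{1}{24}\right) - 14\right)^{2} = \left(- \frac{137}{24} - 14\right)^{2} = \left(- \frac{473}{24}\right)^{2} = \frac{223729}{576}$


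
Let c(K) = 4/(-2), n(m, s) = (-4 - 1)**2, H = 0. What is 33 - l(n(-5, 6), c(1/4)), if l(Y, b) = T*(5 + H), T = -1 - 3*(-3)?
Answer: -7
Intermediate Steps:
T = 8 (T = -1 + 9 = 8)
n(m, s) = 25 (n(m, s) = (-5)**2 = 25)
c(K) = -2 (c(K) = 4*(-1/2) = -2)
l(Y, b) = 40 (l(Y, b) = 8*(5 + 0) = 8*5 = 40)
33 - l(n(-5, 6), c(1/4)) = 33 - 1*40 = 33 - 40 = -7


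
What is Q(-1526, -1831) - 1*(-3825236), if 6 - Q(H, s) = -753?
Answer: 3825995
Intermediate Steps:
Q(H, s) = 759 (Q(H, s) = 6 - 1*(-753) = 6 + 753 = 759)
Q(-1526, -1831) - 1*(-3825236) = 759 - 1*(-3825236) = 759 + 3825236 = 3825995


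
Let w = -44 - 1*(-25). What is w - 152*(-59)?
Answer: 8949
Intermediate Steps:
w = -19 (w = -44 + 25 = -19)
w - 152*(-59) = -19 - 152*(-59) = -19 + 8968 = 8949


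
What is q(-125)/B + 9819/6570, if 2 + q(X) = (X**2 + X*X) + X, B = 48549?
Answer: 75686749/35440770 ≈ 2.1356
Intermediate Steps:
q(X) = -2 + X + 2*X**2 (q(X) = -2 + ((X**2 + X*X) + X) = -2 + ((X**2 + X**2) + X) = -2 + (2*X**2 + X) = -2 + (X + 2*X**2) = -2 + X + 2*X**2)
q(-125)/B + 9819/6570 = (-2 - 125 + 2*(-125)**2)/48549 + 9819/6570 = (-2 - 125 + 2*15625)*(1/48549) + 9819*(1/6570) = (-2 - 125 + 31250)*(1/48549) + 1091/730 = 31123*(1/48549) + 1091/730 = 31123/48549 + 1091/730 = 75686749/35440770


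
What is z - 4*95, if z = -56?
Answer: -436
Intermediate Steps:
z - 4*95 = -56 - 4*95 = -56 - 380 = -436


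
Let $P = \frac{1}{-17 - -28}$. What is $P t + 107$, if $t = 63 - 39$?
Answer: $\frac{1201}{11} \approx 109.18$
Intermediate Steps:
$t = 24$ ($t = 63 - 39 = 24$)
$P = \frac{1}{11}$ ($P = \frac{1}{-17 + 28} = \frac{1}{11} \approx 0.090909$)
$P t + 107 = \frac{1}{11} \cdot 24 + 107 = \frac{24}{11} + 107 = \frac{1201}{11}$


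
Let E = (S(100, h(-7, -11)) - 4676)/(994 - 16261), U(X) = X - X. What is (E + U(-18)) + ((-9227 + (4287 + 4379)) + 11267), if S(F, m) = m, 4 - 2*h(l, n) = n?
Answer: 326906341/30534 ≈ 10706.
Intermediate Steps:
h(l, n) = 2 - n/2
U(X) = 0
E = 9337/30534 (E = ((2 - ½*(-11)) - 4676)/(994 - 16261) = ((2 + 11/2) - 4676)/(-15267) = (15/2 - 4676)*(-1/15267) = -9337/2*(-1/15267) = 9337/30534 ≈ 0.30579)
(E + U(-18)) + ((-9227 + (4287 + 4379)) + 11267) = (9337/30534 + 0) + ((-9227 + (4287 + 4379)) + 11267) = 9337/30534 + ((-9227 + 8666) + 11267) = 9337/30534 + (-561 + 11267) = 9337/30534 + 10706 = 326906341/30534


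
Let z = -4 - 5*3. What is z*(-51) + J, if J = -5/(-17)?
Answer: 16478/17 ≈ 969.29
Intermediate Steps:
z = -19 (z = -4 - 15 = -19)
J = 5/17 (J = -5*(-1/17) = 5/17 ≈ 0.29412)
z*(-51) + J = -19*(-51) + 5/17 = 969 + 5/17 = 16478/17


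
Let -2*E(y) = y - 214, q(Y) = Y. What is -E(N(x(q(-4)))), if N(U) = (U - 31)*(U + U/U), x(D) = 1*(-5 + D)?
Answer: 53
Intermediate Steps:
x(D) = -5 + D
N(U) = (1 + U)*(-31 + U) (N(U) = (-31 + U)*(U + 1) = (-31 + U)*(1 + U) = (1 + U)*(-31 + U))
E(y) = 107 - y/2 (E(y) = -(y - 214)/2 = -(-214 + y)/2 = 107 - y/2)
-E(N(x(q(-4)))) = -(107 - (-31 + (-5 - 4)**2 - 30*(-5 - 4))/2) = -(107 - (-31 + (-9)**2 - 30*(-9))/2) = -(107 - (-31 + 81 + 270)/2) = -(107 - 1/2*320) = -(107 - 160) = -1*(-53) = 53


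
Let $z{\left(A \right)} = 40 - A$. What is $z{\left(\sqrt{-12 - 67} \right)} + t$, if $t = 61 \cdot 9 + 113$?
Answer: $702 - i \sqrt{79} \approx 702.0 - 8.8882 i$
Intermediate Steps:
$t = 662$ ($t = 549 + 113 = 662$)
$z{\left(\sqrt{-12 - 67} \right)} + t = \left(40 - \sqrt{-12 - 67}\right) + 662 = \left(40 - \sqrt{-79}\right) + 662 = \left(40 - i \sqrt{79}\right) + 662 = 702 - i \sqrt{79}$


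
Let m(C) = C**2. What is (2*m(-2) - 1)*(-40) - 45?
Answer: -325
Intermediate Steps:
(2*m(-2) - 1)*(-40) - 45 = (2*(-2)**2 - 1)*(-40) - 45 = (2*4 - 1)*(-40) - 45 = (8 - 1)*(-40) - 45 = 7*(-40) - 45 = -280 - 45 = -325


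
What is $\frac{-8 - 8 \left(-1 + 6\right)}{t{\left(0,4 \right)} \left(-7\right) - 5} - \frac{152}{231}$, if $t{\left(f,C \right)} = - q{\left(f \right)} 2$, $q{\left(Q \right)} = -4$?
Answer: $\frac{1816}{14091} \approx 0.12888$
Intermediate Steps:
$t{\left(f,C \right)} = 8$ ($t{\left(f,C \right)} = \left(-1\right) \left(-4\right) 2 = 4 \cdot 2 = 8$)
$\frac{-8 - 8 \left(-1 + 6\right)}{t{\left(0,4 \right)} \left(-7\right) - 5} - \frac{152}{231} = \frac{-8 - 8 \left(-1 + 6\right)}{8 \left(-7\right) - 5} - \frac{152}{231} = \frac{-8 - 40}{-56 - 5} - \frac{152}{231} = \frac{-8 - 40}{-61} - \frac{152}{231} = \left(-48\right) \left(- \frac{1}{61}\right) - \frac{152}{231} = \frac{48}{61} - \frac{152}{231} = \frac{1816}{14091}$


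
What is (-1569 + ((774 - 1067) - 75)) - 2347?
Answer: -4284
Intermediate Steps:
(-1569 + ((774 - 1067) - 75)) - 2347 = (-1569 + (-293 - 75)) - 2347 = (-1569 - 368) - 2347 = -1937 - 2347 = -4284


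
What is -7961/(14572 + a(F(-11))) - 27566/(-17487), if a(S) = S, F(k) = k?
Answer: 262174519/254628207 ≈ 1.0296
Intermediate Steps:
-7961/(14572 + a(F(-11))) - 27566/(-17487) = -7961/(14572 - 11) - 27566/(-17487) = -7961/14561 - 27566*(-1/17487) = -7961*1/14561 + 27566/17487 = -7961/14561 + 27566/17487 = 262174519/254628207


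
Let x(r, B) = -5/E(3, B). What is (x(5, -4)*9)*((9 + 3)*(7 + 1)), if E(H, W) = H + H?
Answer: -720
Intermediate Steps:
E(H, W) = 2*H
x(r, B) = -5/6 (x(r, B) = -5/(2*3) = -5/6)
(x(5, -4)*9)*((9 + 3)*(7 + 1)) = (-5/6*9)*((9 + 3)*(7 + 1)) = -90*8 = -15/2*96 = -720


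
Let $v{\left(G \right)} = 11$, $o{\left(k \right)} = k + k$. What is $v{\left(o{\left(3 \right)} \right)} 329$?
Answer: $3619$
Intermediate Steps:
$o{\left(k \right)} = 2 k$
$v{\left(o{\left(3 \right)} \right)} 329 = 11 \cdot 329 = 3619$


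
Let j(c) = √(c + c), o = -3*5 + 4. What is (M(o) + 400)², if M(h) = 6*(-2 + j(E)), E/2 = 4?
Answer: 169744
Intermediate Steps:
E = 8 (E = 2*4 = 8)
o = -11 (o = -15 + 4 = -11)
j(c) = √2*√c (j(c) = √(2*c) = √2*√c)
M(h) = 12 (M(h) = 6*(-2 + √2*√8) = 6*(-2 + √2*(2*√2)) = 6*(-2 + 4) = 6*2 = 12)
(M(o) + 400)² = (12 + 400)² = 412² = 169744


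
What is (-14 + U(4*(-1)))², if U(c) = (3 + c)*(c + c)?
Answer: 36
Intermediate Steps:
U(c) = 2*c*(3 + c) (U(c) = (3 + c)*(2*c) = 2*c*(3 + c))
(-14 + U(4*(-1)))² = (-14 + 2*(4*(-1))*(3 + 4*(-1)))² = (-14 + 2*(-4)*(3 - 4))² = (-14 + 2*(-4)*(-1))² = (-14 + 8)² = (-6)² = 36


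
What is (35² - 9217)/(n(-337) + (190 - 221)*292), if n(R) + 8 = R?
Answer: 7992/9397 ≈ 0.85048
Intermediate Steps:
n(R) = -8 + R
(35² - 9217)/(n(-337) + (190 - 221)*292) = (35² - 9217)/((-8 - 337) + (190 - 221)*292) = (1225 - 9217)/(-345 - 31*292) = -7992/(-345 - 9052) = -7992/(-9397) = -7992*(-1/9397) = 7992/9397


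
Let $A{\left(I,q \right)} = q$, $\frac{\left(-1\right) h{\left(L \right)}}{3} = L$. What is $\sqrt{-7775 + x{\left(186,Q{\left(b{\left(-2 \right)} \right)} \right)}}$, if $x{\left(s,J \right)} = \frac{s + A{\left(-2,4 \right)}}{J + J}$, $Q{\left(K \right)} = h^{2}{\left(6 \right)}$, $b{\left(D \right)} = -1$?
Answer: $\frac{i \sqrt{2519005}}{18} \approx 88.174 i$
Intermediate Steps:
$h{\left(L \right)} = - 3 L$
$Q{\left(K \right)} = 324$ ($Q{\left(K \right)} = \left(\left(-3\right) 6\right)^{2} = \left(-18\right)^{2} = 324$)
$x{\left(s,J \right)} = \frac{4 + s}{2 J}$ ($x{\left(s,J \right)} = \frac{s + 4}{J + J} = \frac{4 + s}{2 J}$)
$\sqrt{-7775 + x{\left(186,Q{\left(b{\left(-2 \right)} \right)} \right)}} = \sqrt{-7775 + \frac{4 + 186}{2 \cdot 324}} = \sqrt{-7775 + \frac{1}{2} \cdot \frac{1}{324} \cdot 190} = \sqrt{-7775 + \frac{95}{324}} = \sqrt{- \frac{2519005}{324}} = \frac{i \sqrt{2519005}}{18}$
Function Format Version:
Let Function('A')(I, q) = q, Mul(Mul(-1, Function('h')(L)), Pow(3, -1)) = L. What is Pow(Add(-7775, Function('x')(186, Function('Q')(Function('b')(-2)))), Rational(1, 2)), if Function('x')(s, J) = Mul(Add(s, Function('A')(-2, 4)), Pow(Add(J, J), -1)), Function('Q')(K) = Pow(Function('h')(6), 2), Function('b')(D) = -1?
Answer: Mul(Rational(1, 18), I, Pow(2519005, Rational(1, 2))) ≈ Mul(88.174, I)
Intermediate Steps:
Function('h')(L) = Mul(-3, L)
Function('Q')(K) = 324 (Function('Q')(K) = Pow(Mul(-3, 6), 2) = Pow(-18, 2) = 324)
Function('x')(s, J) = Mul(Rational(1, 2), Pow(J, -1), Add(4, s)) (Function('x')(s, J) = Mul(Add(s, 4), Pow(Add(J, J), -1)) = Mul(Add(4, s), Pow(Mul(2, J), -1)) = Mul(Add(4, s), Mul(Rational(1, 2), Pow(J, -1))) = Mul(Rational(1, 2), Pow(J, -1), Add(4, s)))
Pow(Add(-7775, Function('x')(186, Function('Q')(Function('b')(-2)))), Rational(1, 2)) = Pow(Add(-7775, Mul(Rational(1, 2), Pow(324, -1), Add(4, 186))), Rational(1, 2)) = Pow(Add(-7775, Mul(Rational(1, 2), Rational(1, 324), 190)), Rational(1, 2)) = Pow(Add(-7775, Rational(95, 324)), Rational(1, 2)) = Pow(Rational(-2519005, 324), Rational(1, 2)) = Mul(Rational(1, 18), I, Pow(2519005, Rational(1, 2)))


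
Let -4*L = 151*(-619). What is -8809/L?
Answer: -35236/93469 ≈ -0.37698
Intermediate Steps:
L = 93469/4 (L = -151*(-619)/4 = -¼*(-93469) = 93469/4 ≈ 23367.)
-8809/L = -8809/93469/4 = -8809*4/93469 = -35236/93469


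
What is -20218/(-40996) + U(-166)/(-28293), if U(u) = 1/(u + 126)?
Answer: 5720288989/11598998280 ≈ 0.49317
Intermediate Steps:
U(u) = 1/(126 + u)
-20218/(-40996) + U(-166)/(-28293) = -20218/(-40996) + 1/((126 - 166)*(-28293)) = -20218*(-1/40996) - 1/28293/(-40) = 10109/20498 - 1/40*(-1/28293) = 10109/20498 + 1/1131720 = 5720288989/11598998280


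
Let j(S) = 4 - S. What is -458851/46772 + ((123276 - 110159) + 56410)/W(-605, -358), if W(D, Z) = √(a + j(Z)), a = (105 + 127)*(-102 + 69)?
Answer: -458851/46772 - 69527*I*√7294/7294 ≈ -9.8104 - 814.09*I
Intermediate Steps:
a = -7656 (a = 232*(-33) = -7656)
W(D, Z) = √(-7652 - Z) (W(D, Z) = √(-7656 + (4 - Z)) = √(-7652 - Z))
-458851/46772 + ((123276 - 110159) + 56410)/W(-605, -358) = -458851/46772 + ((123276 - 110159) + 56410)/(√(-7652 - 1*(-358))) = -458851*1/46772 + (13117 + 56410)/(√(-7652 + 358)) = -458851/46772 + 69527/(√(-7294)) = -458851/46772 + 69527/((I*√7294)) = -458851/46772 + 69527*(-I*√7294/7294) = -458851/46772 - 69527*I*√7294/7294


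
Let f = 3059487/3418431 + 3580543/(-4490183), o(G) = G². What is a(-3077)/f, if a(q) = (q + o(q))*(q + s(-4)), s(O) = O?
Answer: -37300541719242630217623/124818110674 ≈ -2.9884e+11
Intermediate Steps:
f = 499272442696/5116460254291 (f = 3059487*(1/3418431) + 3580543*(-1/4490183) = 1019829/1139477 - 3580543/4490183 = 499272442696/5116460254291 ≈ 0.097582)
a(q) = (-4 + q)*(q + q²) (a(q) = (q + q²)*(q - 4) = (q + q²)*(-4 + q) = (-4 + q)*(q + q²))
a(-3077)/f = (-3077*(-4 + (-3077)² - 3*(-3077)))/(499272442696/5116460254291) = -3077*(-4 + 9467929 + 9231)*(5116460254291/499272442696) = -3077*9477156*(5116460254291/499272442696) = -29161209012*5116460254291/499272442696 = -37300541719242630217623/124818110674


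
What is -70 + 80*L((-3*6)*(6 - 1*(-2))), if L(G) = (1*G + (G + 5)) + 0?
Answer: -22710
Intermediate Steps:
L(G) = 5 + 2*G (L(G) = (G + (5 + G)) + 0 = (5 + 2*G) + 0 = 5 + 2*G)
-70 + 80*L((-3*6)*(6 - 1*(-2))) = -70 + 80*(5 + 2*((-3*6)*(6 - 1*(-2)))) = -70 + 80*(5 + 2*(-18*(6 + 2))) = -70 + 80*(5 + 2*(-18*8)) = -70 + 80*(5 + 2*(-144)) = -70 + 80*(5 - 288) = -70 + 80*(-283) = -70 - 22640 = -22710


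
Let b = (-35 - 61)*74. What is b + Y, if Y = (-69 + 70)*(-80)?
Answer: -7184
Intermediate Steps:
Y = -80 (Y = 1*(-80) = -80)
b = -7104 (b = -96*74 = -7104)
b + Y = -7104 - 80 = -7184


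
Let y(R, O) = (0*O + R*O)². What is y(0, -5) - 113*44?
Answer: -4972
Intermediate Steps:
y(R, O) = O²*R² (y(R, O) = (0 + O*R)² = (O*R)² = O²*R²)
y(0, -5) - 113*44 = (-5)²*0² - 113*44 = 25*0 - 4972 = 0 - 4972 = -4972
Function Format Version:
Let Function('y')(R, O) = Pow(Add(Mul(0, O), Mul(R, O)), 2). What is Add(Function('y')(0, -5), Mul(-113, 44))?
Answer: -4972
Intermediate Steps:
Function('y')(R, O) = Mul(Pow(O, 2), Pow(R, 2)) (Function('y')(R, O) = Pow(Add(0, Mul(O, R)), 2) = Pow(Mul(O, R), 2) = Mul(Pow(O, 2), Pow(R, 2)))
Add(Function('y')(0, -5), Mul(-113, 44)) = Add(Mul(Pow(-5, 2), Pow(0, 2)), Mul(-113, 44)) = Add(Mul(25, 0), -4972) = Add(0, -4972) = -4972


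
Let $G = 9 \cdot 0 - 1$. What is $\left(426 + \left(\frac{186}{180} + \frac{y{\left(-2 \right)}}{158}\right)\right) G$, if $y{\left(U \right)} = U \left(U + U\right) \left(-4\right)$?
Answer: $- \frac{1011589}{2370} \approx -426.83$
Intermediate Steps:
$y{\left(U \right)} = - 8 U^{2}$ ($y{\left(U \right)} = U 2 U \left(-4\right) = 2 U^{2} \left(-4\right) = - 8 U^{2}$)
$G = -1$ ($G = 0 - 1 = -1$)
$\left(426 + \left(\frac{186}{180} + \frac{y{\left(-2 \right)}}{158}\right)\right) G = \left(426 + \left(\frac{186}{180} + \frac{\left(-8\right) \left(-2\right)^{2}}{158}\right)\right) \left(-1\right) = \left(426 + \left(186 \cdot \frac{1}{180} + \left(-8\right) 4 \cdot \frac{1}{158}\right)\right) \left(-1\right) = \left(426 + \left(\frac{31}{30} - \frac{16}{79}\right)\right) \left(-1\right) = \left(426 + \frac{1969}{2370}\right) \left(-1\right) = \frac{1011589}{2370} \left(-1\right) = - \frac{1011589}{2370}$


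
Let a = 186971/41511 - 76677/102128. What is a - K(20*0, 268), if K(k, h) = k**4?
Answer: 15912035341/4239435408 ≈ 3.7533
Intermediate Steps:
a = 15912035341/4239435408 (a = 186971*(1/41511) - 76677*1/102128 = 186971/41511 - 76677/102128 = 15912035341/4239435408 ≈ 3.7533)
a - K(20*0, 268) = 15912035341/4239435408 - (20*0)**4 = 15912035341/4239435408 - 1*0**4 = 15912035341/4239435408 - 1*0 = 15912035341/4239435408 + 0 = 15912035341/4239435408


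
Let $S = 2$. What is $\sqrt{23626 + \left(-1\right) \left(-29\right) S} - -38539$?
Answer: $38539 + 2 \sqrt{5921} \approx 38693.0$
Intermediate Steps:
$\sqrt{23626 + \left(-1\right) \left(-29\right) S} - -38539 = \sqrt{23626 + \left(-1\right) \left(-29\right) 2} - -38539 = \sqrt{23626 + 29 \cdot 2} + 38539 = \sqrt{23626 + 58} + 38539 = \sqrt{23684} + 38539 = 2 \sqrt{5921} + 38539 = 38539 + 2 \sqrt{5921}$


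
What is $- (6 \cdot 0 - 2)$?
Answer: $2$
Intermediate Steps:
$- (6 \cdot 0 - 2) = - (0 - 2) = \left(-1\right) \left(-2\right) = 2$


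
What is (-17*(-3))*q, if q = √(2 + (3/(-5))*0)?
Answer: 51*√2 ≈ 72.125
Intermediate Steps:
q = √2 (q = √(2 + (3*(-⅕))*0) = √(2 - ⅗*0) = √(2 + 0) = √2 ≈ 1.4142)
(-17*(-3))*q = (-17*(-3))*√2 = 51*√2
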